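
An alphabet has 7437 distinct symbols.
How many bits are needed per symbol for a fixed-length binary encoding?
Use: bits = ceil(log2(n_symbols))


log2(7437) = 12.8605
Bracket: 2^12 = 4096 < 7437 <= 2^13 = 8192
So ceil(log2(7437)) = 13

bits = ceil(log2(7437)) = ceil(12.8605) = 13 bits


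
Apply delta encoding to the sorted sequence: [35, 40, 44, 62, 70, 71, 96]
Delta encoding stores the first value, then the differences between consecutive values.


First value: 35
Deltas:
  40 - 35 = 5
  44 - 40 = 4
  62 - 44 = 18
  70 - 62 = 8
  71 - 70 = 1
  96 - 71 = 25


Delta encoded: [35, 5, 4, 18, 8, 1, 25]


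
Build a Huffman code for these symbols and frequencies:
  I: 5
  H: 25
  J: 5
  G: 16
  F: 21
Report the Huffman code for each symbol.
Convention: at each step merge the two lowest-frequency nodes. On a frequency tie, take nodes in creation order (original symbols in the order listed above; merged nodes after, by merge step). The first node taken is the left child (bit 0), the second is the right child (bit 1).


Huffman tree construction:
Step 1: Merge I(5) + J(5) = 10
Step 2: Merge (I+J)(10) + G(16) = 26
Step 3: Merge F(21) + H(25) = 46
Step 4: Merge ((I+J)+G)(26) + (F+H)(46) = 72
Read each symbol's code off the tree from the root (left child = 0, right child = 1).

Codes:
  I: 000 (length 3)
  H: 11 (length 2)
  J: 001 (length 3)
  G: 01 (length 2)
  F: 10 (length 2)
Average code length: 154/72 = 2.1389 bits/symbol


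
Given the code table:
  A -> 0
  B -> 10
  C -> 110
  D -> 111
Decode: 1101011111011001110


Decoding:
110 -> C
10 -> B
111 -> D
110 -> C
110 -> C
0 -> A
111 -> D
0 -> A


Result: CBDCCADA


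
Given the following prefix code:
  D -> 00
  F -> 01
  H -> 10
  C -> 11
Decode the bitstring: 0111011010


Decoding step by step:
Bits 01 -> F
Bits 11 -> C
Bits 01 -> F
Bits 10 -> H
Bits 10 -> H


Decoded message: FCFHH


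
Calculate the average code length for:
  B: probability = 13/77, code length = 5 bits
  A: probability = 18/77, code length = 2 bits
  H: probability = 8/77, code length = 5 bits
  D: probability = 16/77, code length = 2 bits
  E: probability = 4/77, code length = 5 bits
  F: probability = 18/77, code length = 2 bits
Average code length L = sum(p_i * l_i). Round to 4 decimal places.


Weighted contributions p_i * l_i:
  B: (13/77) * 5 = 65/77
  A: (18/77) * 2 = 36/77
  H: (8/77) * 5 = 40/77
  D: (16/77) * 2 = 32/77
  E: (4/77) * 5 = 20/77
  F: (18/77) * 2 = 36/77
Sum = (65 + 36 + 40 + 32 + 20 + 36)/77 = 229/77

L = 229/77 = 2.9740 bits/symbol


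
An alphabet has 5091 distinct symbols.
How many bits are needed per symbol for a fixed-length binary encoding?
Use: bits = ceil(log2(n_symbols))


log2(5091) = 12.3137
Bracket: 2^12 = 4096 < 5091 <= 2^13 = 8192
So ceil(log2(5091)) = 13

bits = ceil(log2(5091)) = ceil(12.3137) = 13 bits


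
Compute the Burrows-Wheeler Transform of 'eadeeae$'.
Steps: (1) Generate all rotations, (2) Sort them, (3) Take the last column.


Rotations (sorted):
  0: $eadeeae -> last char: e
  1: adeeae$e -> last char: e
  2: ae$eadee -> last char: e
  3: deeae$ea -> last char: a
  4: e$eadeea -> last char: a
  5: eadeeae$ -> last char: $
  6: eae$eade -> last char: e
  7: eeae$ead -> last char: d


BWT = eeeaa$ed


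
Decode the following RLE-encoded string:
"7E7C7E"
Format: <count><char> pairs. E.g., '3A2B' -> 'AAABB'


Expanding each <count><char> pair:
  7E -> 'EEEEEEE'
  7C -> 'CCCCCCC'
  7E -> 'EEEEEEE'

Decoded = EEEEEEECCCCCCCEEEEEEE


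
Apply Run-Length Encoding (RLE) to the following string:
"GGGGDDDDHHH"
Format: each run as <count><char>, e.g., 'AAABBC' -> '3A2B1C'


Scanning runs left to right:
  i=0: run of 'G' x 4 -> '4G'
  i=4: run of 'D' x 4 -> '4D'
  i=8: run of 'H' x 3 -> '3H'

RLE = 4G4D3H


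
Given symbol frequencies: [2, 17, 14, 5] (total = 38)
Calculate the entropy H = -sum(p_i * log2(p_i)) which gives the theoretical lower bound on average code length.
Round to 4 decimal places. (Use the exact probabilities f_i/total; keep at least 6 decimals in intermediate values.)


Per-symbol terms -p_i * log2(p_i) with p_i = f_i/38:
  p = 2/38 = 0.052632: log2(p) = -4.247928, -p*log2(p) = 0.223575
  p = 17/38 = 0.447368: log2(p) = -1.160465, -p*log2(p) = 0.519155
  p = 14/38 = 0.368421: log2(p) = -1.440573, -p*log2(p) = 0.530737
  p = 5/38 = 0.131579: log2(p) = -2.925999, -p*log2(p) = 0.385000
H = 0.223575 + 0.519155 + 0.530737 + 0.385000 = 1.658467

H = 1.6585 bits/symbol


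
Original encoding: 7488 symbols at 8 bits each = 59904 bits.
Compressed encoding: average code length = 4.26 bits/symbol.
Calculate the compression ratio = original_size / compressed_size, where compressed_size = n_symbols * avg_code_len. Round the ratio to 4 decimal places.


original_size = n_symbols * orig_bits = 7488 * 8 = 59904 bits
compressed_size = n_symbols * avg_code_len = 7488 * 4.26 = 31898.88 bits
ratio = original_size / compressed_size = 59904 / 31898.88 = 1.8779

Compression ratio = 1.8779


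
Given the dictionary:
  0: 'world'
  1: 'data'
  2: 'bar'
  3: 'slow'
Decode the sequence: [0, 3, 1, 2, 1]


Look up each index in the dictionary:
  0 -> 'world'
  3 -> 'slow'
  1 -> 'data'
  2 -> 'bar'
  1 -> 'data'

Decoded: "world slow data bar data"


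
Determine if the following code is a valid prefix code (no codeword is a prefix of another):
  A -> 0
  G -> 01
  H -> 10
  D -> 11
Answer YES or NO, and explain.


Checking each pair (does one codeword prefix another?):
  A='0' vs G='01': prefix -- VIOLATION

NO -- this is NOT a valid prefix code. A (0) is a prefix of G (01).


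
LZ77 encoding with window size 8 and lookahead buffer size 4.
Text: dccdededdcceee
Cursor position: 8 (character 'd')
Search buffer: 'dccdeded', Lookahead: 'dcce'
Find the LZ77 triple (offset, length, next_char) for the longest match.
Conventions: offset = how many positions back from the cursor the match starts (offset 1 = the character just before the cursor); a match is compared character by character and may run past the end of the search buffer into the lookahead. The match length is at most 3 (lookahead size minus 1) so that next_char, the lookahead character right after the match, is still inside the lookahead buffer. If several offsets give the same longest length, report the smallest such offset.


Try each offset into the search buffer:
  offset=1 (pos 7, char 'd'): match length 1
  offset=2 (pos 6, char 'e'): match length 0
  offset=3 (pos 5, char 'd'): match length 1
  offset=4 (pos 4, char 'e'): match length 0
  offset=5 (pos 3, char 'd'): match length 1
  offset=6 (pos 2, char 'c'): match length 0
  offset=7 (pos 1, char 'c'): match length 0
  offset=8 (pos 0, char 'd'): match length 3
Longest match has length 3 at offset 8.
next_char = character at position 8 + 3 = 11 -> 'e'

Best match: offset=8, length=3 (matching 'dcc' starting at position 0)
LZ77 triple: (8, 3, 'e')


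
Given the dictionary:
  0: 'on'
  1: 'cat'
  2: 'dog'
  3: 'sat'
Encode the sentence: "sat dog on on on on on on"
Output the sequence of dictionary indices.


Look up each word in the dictionary:
  'sat' -> 3
  'dog' -> 2
  'on' -> 0
  'on' -> 0
  'on' -> 0
  'on' -> 0
  'on' -> 0
  'on' -> 0

Encoded: [3, 2, 0, 0, 0, 0, 0, 0]


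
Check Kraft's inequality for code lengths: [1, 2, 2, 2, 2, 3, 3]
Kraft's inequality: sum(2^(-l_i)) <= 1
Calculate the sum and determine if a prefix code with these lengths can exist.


Sum = 2^(-1) + 2^(-2) + 2^(-2) + 2^(-2) + 2^(-2) + 2^(-3) + 2^(-3)
    = 0.5 + 0.25 + 0.25 + 0.25 + 0.25 + 0.125 + 0.125
    = 14/8 = 1.75
Since 1.75 > 1, Kraft's inequality is NOT satisfied.
A prefix code with these lengths CANNOT exist.

Kraft sum = 1.75. Not satisfied.


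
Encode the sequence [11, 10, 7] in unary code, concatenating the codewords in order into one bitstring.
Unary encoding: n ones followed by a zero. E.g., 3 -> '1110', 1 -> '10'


Encode each number as n ones followed by a terminating 0:
  11 -> 111111111110 (12 bits)
  10 -> 11111111110 (11 bits)
  7 -> 11111110 (8 bits)
Total length = 12 + 11 + 8 = 31 bits.

Unary([11, 10, 7]) = 1111111111101111111111011111110 (31 bits)


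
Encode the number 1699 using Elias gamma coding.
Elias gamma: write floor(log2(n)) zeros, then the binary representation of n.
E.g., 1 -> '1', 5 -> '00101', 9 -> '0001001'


num_bits = floor(log2(1699)) + 1 = 11
leading_zeros = num_bits - 1 = 10
binary(1699) = 11010100011

Elias gamma(1699) = '0000000000' + '11010100011' = 000000000011010100011 (21 bits)


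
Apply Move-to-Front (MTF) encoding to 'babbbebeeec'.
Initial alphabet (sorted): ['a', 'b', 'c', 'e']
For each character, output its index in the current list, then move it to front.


MTF encoding:
'b': index 1 in ['a', 'b', 'c', 'e'] -> ['b', 'a', 'c', 'e']
'a': index 1 in ['b', 'a', 'c', 'e'] -> ['a', 'b', 'c', 'e']
'b': index 1 in ['a', 'b', 'c', 'e'] -> ['b', 'a', 'c', 'e']
'b': index 0 in ['b', 'a', 'c', 'e'] -> ['b', 'a', 'c', 'e']
'b': index 0 in ['b', 'a', 'c', 'e'] -> ['b', 'a', 'c', 'e']
'e': index 3 in ['b', 'a', 'c', 'e'] -> ['e', 'b', 'a', 'c']
'b': index 1 in ['e', 'b', 'a', 'c'] -> ['b', 'e', 'a', 'c']
'e': index 1 in ['b', 'e', 'a', 'c'] -> ['e', 'b', 'a', 'c']
'e': index 0 in ['e', 'b', 'a', 'c'] -> ['e', 'b', 'a', 'c']
'e': index 0 in ['e', 'b', 'a', 'c'] -> ['e', 'b', 'a', 'c']
'c': index 3 in ['e', 'b', 'a', 'c'] -> ['c', 'e', 'b', 'a']


Output: [1, 1, 1, 0, 0, 3, 1, 1, 0, 0, 3]


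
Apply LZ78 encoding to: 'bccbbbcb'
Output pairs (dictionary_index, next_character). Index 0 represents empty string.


LZ78 encoding steps:
Dictionary: {0: ''}
Step 1: w='' (idx 0), next='b' -> output (0, 'b'), add 'b' as idx 1
Step 2: w='' (idx 0), next='c' -> output (0, 'c'), add 'c' as idx 2
Step 3: w='c' (idx 2), next='b' -> output (2, 'b'), add 'cb' as idx 3
Step 4: w='b' (idx 1), next='b' -> output (1, 'b'), add 'bb' as idx 4
Step 5: w='cb' (idx 3), end of input -> output (3, '')


Encoded: [(0, 'b'), (0, 'c'), (2, 'b'), (1, 'b'), (3, '')]


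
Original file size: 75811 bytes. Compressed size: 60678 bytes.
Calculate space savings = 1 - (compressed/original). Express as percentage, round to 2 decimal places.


ratio = compressed/original = 60678/75811 = 0.800385
savings = 1 - ratio = 1 - 0.800385 = 0.199615
as a percentage: 0.199615 * 100 = 19.96%

Space savings = 1 - 60678/75811 = 19.96%


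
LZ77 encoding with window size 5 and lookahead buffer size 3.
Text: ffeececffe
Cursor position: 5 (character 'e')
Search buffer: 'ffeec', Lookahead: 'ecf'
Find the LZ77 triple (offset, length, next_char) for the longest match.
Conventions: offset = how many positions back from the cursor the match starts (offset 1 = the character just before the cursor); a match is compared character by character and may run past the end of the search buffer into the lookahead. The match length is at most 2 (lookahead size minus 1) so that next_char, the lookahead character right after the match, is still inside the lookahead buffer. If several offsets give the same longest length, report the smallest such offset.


Try each offset into the search buffer:
  offset=1 (pos 4, char 'c'): match length 0
  offset=2 (pos 3, char 'e'): match length 2
  offset=3 (pos 2, char 'e'): match length 1
  offset=4 (pos 1, char 'f'): match length 0
  offset=5 (pos 0, char 'f'): match length 0
Longest match has length 2 at offset 2.
next_char = character at position 5 + 2 = 7 -> 'f'

Best match: offset=2, length=2 (matching 'ec' starting at position 3)
LZ77 triple: (2, 2, 'f')


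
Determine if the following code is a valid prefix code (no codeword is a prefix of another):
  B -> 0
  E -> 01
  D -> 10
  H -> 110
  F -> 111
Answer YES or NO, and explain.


Checking each pair (does one codeword prefix another?):
  B='0' vs E='01': prefix -- VIOLATION

NO -- this is NOT a valid prefix code. B (0) is a prefix of E (01).


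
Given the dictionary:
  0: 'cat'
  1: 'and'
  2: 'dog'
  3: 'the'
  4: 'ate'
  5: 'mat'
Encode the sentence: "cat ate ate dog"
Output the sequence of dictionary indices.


Look up each word in the dictionary:
  'cat' -> 0
  'ate' -> 4
  'ate' -> 4
  'dog' -> 2

Encoded: [0, 4, 4, 2]


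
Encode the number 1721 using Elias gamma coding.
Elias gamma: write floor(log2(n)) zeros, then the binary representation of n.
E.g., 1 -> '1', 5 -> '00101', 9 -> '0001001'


num_bits = floor(log2(1721)) + 1 = 11
leading_zeros = num_bits - 1 = 10
binary(1721) = 11010111001

Elias gamma(1721) = '0000000000' + '11010111001' = 000000000011010111001 (21 bits)


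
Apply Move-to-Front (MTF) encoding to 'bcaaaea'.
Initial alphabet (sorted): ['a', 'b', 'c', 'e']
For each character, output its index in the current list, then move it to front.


MTF encoding:
'b': index 1 in ['a', 'b', 'c', 'e'] -> ['b', 'a', 'c', 'e']
'c': index 2 in ['b', 'a', 'c', 'e'] -> ['c', 'b', 'a', 'e']
'a': index 2 in ['c', 'b', 'a', 'e'] -> ['a', 'c', 'b', 'e']
'a': index 0 in ['a', 'c', 'b', 'e'] -> ['a', 'c', 'b', 'e']
'a': index 0 in ['a', 'c', 'b', 'e'] -> ['a', 'c', 'b', 'e']
'e': index 3 in ['a', 'c', 'b', 'e'] -> ['e', 'a', 'c', 'b']
'a': index 1 in ['e', 'a', 'c', 'b'] -> ['a', 'e', 'c', 'b']


Output: [1, 2, 2, 0, 0, 3, 1]


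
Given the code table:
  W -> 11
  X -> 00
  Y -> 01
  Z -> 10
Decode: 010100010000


Decoding:
01 -> Y
01 -> Y
00 -> X
01 -> Y
00 -> X
00 -> X


Result: YYXYXX


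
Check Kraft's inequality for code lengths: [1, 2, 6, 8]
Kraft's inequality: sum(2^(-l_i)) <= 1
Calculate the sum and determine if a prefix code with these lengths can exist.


Sum = 2^(-1) + 2^(-2) + 2^(-6) + 2^(-8)
    = 0.5 + 0.25 + 0.015625 + 0.00390625
    = 197/256 = 0.76953125
Since 0.76953125 <= 1, Kraft's inequality IS satisfied.
A prefix code with these lengths CAN exist.

Kraft sum = 0.76953125. Satisfied.


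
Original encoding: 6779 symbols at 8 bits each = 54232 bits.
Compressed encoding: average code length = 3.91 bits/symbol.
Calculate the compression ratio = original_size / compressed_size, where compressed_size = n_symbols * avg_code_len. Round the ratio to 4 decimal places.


original_size = n_symbols * orig_bits = 6779 * 8 = 54232 bits
compressed_size = n_symbols * avg_code_len = 6779 * 3.91 = 26505.89 bits
ratio = original_size / compressed_size = 54232 / 26505.89 = 2.046

Compression ratio = 2.046


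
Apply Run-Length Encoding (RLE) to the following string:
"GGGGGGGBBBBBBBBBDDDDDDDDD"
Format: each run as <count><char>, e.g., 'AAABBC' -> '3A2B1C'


Scanning runs left to right:
  i=0: run of 'G' x 7 -> '7G'
  i=7: run of 'B' x 9 -> '9B'
  i=16: run of 'D' x 9 -> '9D'

RLE = 7G9B9D


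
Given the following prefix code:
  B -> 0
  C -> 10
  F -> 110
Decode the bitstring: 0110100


Decoding step by step:
Bits 0 -> B
Bits 110 -> F
Bits 10 -> C
Bits 0 -> B


Decoded message: BFCB


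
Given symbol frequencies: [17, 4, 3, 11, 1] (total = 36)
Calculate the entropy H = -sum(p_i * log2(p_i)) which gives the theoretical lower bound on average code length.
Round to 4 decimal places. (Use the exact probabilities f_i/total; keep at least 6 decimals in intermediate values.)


Per-symbol terms -p_i * log2(p_i) with p_i = f_i/36:
  p = 17/36 = 0.472222: log2(p) = -1.082462, -p*log2(p) = 0.511163
  p = 4/36 = 0.111111: log2(p) = -3.169925, -p*log2(p) = 0.352214
  p = 3/36 = 0.083333: log2(p) = -3.584963, -p*log2(p) = 0.298747
  p = 11/36 = 0.305556: log2(p) = -1.710493, -p*log2(p) = 0.522651
  p = 1/36 = 0.027778: log2(p) = -5.169925, -p*log2(p) = 0.143609
H = 0.511163 + 0.352214 + 0.298747 + 0.522651 + 0.143609 = 1.828384

H = 1.8284 bits/symbol


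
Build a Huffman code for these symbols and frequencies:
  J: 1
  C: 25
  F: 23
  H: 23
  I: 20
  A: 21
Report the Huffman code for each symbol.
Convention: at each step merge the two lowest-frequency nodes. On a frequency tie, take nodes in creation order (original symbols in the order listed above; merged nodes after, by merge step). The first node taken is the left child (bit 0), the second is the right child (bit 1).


Huffman tree construction:
Step 1: Merge J(1) + I(20) = 21
Step 2: Merge A(21) + (J+I)(21) = 42
Step 3: Merge F(23) + H(23) = 46
Step 4: Merge C(25) + (A+(J+I))(42) = 67
Step 5: Merge (F+H)(46) + (C+(A+(J+I)))(67) = 113
Read each symbol's code off the tree from the root (left child = 0, right child = 1).

Codes:
  J: 1110 (length 4)
  C: 10 (length 2)
  F: 00 (length 2)
  H: 01 (length 2)
  I: 1111 (length 4)
  A: 110 (length 3)
Average code length: 289/113 = 2.5575 bits/symbol


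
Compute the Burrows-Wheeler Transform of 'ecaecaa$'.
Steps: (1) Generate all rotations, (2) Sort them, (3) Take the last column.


Rotations (sorted):
  0: $ecaecaa -> last char: a
  1: a$ecaeca -> last char: a
  2: aa$ecaec -> last char: c
  3: aecaa$ec -> last char: c
  4: caa$ecae -> last char: e
  5: caecaa$e -> last char: e
  6: ecaa$eca -> last char: a
  7: ecaecaa$ -> last char: $


BWT = aacceea$


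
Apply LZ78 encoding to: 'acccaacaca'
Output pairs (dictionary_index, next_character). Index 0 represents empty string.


LZ78 encoding steps:
Dictionary: {0: ''}
Step 1: w='' (idx 0), next='a' -> output (0, 'a'), add 'a' as idx 1
Step 2: w='' (idx 0), next='c' -> output (0, 'c'), add 'c' as idx 2
Step 3: w='c' (idx 2), next='c' -> output (2, 'c'), add 'cc' as idx 3
Step 4: w='a' (idx 1), next='a' -> output (1, 'a'), add 'aa' as idx 4
Step 5: w='c' (idx 2), next='a' -> output (2, 'a'), add 'ca' as idx 5
Step 6: w='ca' (idx 5), end of input -> output (5, '')


Encoded: [(0, 'a'), (0, 'c'), (2, 'c'), (1, 'a'), (2, 'a'), (5, '')]


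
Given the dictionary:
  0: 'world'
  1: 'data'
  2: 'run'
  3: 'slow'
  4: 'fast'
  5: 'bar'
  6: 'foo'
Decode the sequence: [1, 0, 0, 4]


Look up each index in the dictionary:
  1 -> 'data'
  0 -> 'world'
  0 -> 'world'
  4 -> 'fast'

Decoded: "data world world fast"


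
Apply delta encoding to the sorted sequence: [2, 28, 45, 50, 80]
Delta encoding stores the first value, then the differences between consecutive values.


First value: 2
Deltas:
  28 - 2 = 26
  45 - 28 = 17
  50 - 45 = 5
  80 - 50 = 30


Delta encoded: [2, 26, 17, 5, 30]


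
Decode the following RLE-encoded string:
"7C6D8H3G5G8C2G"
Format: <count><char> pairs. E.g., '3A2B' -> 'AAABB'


Expanding each <count><char> pair:
  7C -> 'CCCCCCC'
  6D -> 'DDDDDD'
  8H -> 'HHHHHHHH'
  3G -> 'GGG'
  5G -> 'GGGGG'
  8C -> 'CCCCCCCC'
  2G -> 'GG'

Decoded = CCCCCCCDDDDDDHHHHHHHHGGGGGGGGCCCCCCCCGG


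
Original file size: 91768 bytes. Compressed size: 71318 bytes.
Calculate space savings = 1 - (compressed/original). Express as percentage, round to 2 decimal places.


ratio = compressed/original = 71318/91768 = 0.777155
savings = 1 - ratio = 1 - 0.777155 = 0.222845
as a percentage: 0.222845 * 100 = 22.28%

Space savings = 1 - 71318/91768 = 22.28%


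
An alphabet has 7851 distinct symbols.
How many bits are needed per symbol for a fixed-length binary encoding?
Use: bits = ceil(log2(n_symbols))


log2(7851) = 12.9387
Bracket: 2^12 = 4096 < 7851 <= 2^13 = 8192
So ceil(log2(7851)) = 13

bits = ceil(log2(7851)) = ceil(12.9387) = 13 bits


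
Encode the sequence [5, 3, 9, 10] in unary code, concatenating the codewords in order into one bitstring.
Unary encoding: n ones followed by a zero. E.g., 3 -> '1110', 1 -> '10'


Encode each number as n ones followed by a terminating 0:
  5 -> 111110 (6 bits)
  3 -> 1110 (4 bits)
  9 -> 1111111110 (10 bits)
  10 -> 11111111110 (11 bits)
Total length = 6 + 4 + 10 + 11 = 31 bits.

Unary([5, 3, 9, 10]) = 1111101110111111111011111111110 (31 bits)


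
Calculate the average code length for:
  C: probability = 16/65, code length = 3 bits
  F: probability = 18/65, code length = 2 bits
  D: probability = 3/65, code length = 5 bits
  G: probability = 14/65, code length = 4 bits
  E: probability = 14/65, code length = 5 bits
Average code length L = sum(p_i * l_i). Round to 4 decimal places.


Weighted contributions p_i * l_i:
  C: (16/65) * 3 = 48/65
  F: (18/65) * 2 = 36/65
  D: (3/65) * 5 = 15/65
  G: (14/65) * 4 = 56/65
  E: (14/65) * 5 = 70/65
Sum = (48 + 36 + 15 + 56 + 70)/65 = 225/65

L = 225/65 = 3.4615 bits/symbol


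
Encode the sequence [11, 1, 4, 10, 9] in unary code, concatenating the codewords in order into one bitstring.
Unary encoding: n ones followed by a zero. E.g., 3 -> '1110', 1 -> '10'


Encode each number as n ones followed by a terminating 0:
  11 -> 111111111110 (12 bits)
  1 -> 10 (2 bits)
  4 -> 11110 (5 bits)
  10 -> 11111111110 (11 bits)
  9 -> 1111111110 (10 bits)
Total length = 12 + 2 + 5 + 11 + 10 = 40 bits.

Unary([11, 1, 4, 10, 9]) = 1111111111101011110111111111101111111110 (40 bits)


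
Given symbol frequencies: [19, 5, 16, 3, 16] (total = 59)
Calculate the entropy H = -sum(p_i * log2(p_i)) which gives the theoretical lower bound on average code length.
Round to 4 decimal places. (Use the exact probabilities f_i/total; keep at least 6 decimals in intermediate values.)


Per-symbol terms -p_i * log2(p_i) with p_i = f_i/59:
  p = 19/59 = 0.322034: log2(p) = -1.634716, -p*log2(p) = 0.526434
  p = 5/59 = 0.084746: log2(p) = -3.560715, -p*log2(p) = 0.301756
  p = 16/59 = 0.271186: log2(p) = -1.882643, -p*log2(p) = 0.510547
  p = 3/59 = 0.050847: log2(p) = -4.297681, -p*log2(p) = 0.218526
  p = 16/59 = 0.271186: log2(p) = -1.882643, -p*log2(p) = 0.510547
H = 0.526434 + 0.301756 + 0.510547 + 0.218526 + 0.510547 = 2.067810

H = 2.0678 bits/symbol


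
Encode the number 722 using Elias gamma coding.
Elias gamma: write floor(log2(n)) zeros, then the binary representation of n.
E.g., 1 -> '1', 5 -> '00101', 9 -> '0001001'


num_bits = floor(log2(722)) + 1 = 10
leading_zeros = num_bits - 1 = 9
binary(722) = 1011010010

Elias gamma(722) = '000000000' + '1011010010' = 0000000001011010010 (19 bits)


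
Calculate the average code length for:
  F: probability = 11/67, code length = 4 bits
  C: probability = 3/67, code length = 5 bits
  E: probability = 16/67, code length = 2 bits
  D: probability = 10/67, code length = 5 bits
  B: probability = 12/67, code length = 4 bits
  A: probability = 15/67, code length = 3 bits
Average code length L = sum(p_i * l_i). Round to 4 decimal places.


Weighted contributions p_i * l_i:
  F: (11/67) * 4 = 44/67
  C: (3/67) * 5 = 15/67
  E: (16/67) * 2 = 32/67
  D: (10/67) * 5 = 50/67
  B: (12/67) * 4 = 48/67
  A: (15/67) * 3 = 45/67
Sum = (44 + 15 + 32 + 50 + 48 + 45)/67 = 234/67

L = 234/67 = 3.4925 bits/symbol


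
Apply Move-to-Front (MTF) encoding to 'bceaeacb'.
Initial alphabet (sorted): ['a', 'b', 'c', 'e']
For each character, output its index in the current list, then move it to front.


MTF encoding:
'b': index 1 in ['a', 'b', 'c', 'e'] -> ['b', 'a', 'c', 'e']
'c': index 2 in ['b', 'a', 'c', 'e'] -> ['c', 'b', 'a', 'e']
'e': index 3 in ['c', 'b', 'a', 'e'] -> ['e', 'c', 'b', 'a']
'a': index 3 in ['e', 'c', 'b', 'a'] -> ['a', 'e', 'c', 'b']
'e': index 1 in ['a', 'e', 'c', 'b'] -> ['e', 'a', 'c', 'b']
'a': index 1 in ['e', 'a', 'c', 'b'] -> ['a', 'e', 'c', 'b']
'c': index 2 in ['a', 'e', 'c', 'b'] -> ['c', 'a', 'e', 'b']
'b': index 3 in ['c', 'a', 'e', 'b'] -> ['b', 'c', 'a', 'e']


Output: [1, 2, 3, 3, 1, 1, 2, 3]


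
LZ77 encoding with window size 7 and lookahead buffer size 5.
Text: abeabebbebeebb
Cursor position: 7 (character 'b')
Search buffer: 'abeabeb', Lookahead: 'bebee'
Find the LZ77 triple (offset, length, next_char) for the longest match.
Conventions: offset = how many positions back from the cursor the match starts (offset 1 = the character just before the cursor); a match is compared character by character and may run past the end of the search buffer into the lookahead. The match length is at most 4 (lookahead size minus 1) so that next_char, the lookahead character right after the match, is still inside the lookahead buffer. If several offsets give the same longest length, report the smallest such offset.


Try each offset into the search buffer:
  offset=1 (pos 6, char 'b'): match length 1
  offset=2 (pos 5, char 'e'): match length 0
  offset=3 (pos 4, char 'b'): match length 3
  offset=4 (pos 3, char 'a'): match length 0
  offset=5 (pos 2, char 'e'): match length 0
  offset=6 (pos 1, char 'b'): match length 2
  offset=7 (pos 0, char 'a'): match length 0
Longest match has length 3 at offset 3.
next_char = character at position 7 + 3 = 10 -> 'e'

Best match: offset=3, length=3 (matching 'beb' starting at position 4)
LZ77 triple: (3, 3, 'e')


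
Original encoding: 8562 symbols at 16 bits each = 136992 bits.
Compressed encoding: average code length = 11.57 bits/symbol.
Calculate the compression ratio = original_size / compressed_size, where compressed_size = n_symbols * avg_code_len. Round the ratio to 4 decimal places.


original_size = n_symbols * orig_bits = 8562 * 16 = 136992 bits
compressed_size = n_symbols * avg_code_len = 8562 * 11.57 = 99062.34 bits
ratio = original_size / compressed_size = 136992 / 99062.34 = 1.3829

Compression ratio = 1.3829


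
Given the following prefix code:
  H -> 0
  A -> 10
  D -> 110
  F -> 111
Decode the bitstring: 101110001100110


Decoding step by step:
Bits 10 -> A
Bits 111 -> F
Bits 0 -> H
Bits 0 -> H
Bits 0 -> H
Bits 110 -> D
Bits 0 -> H
Bits 110 -> D


Decoded message: AFHHHDHD


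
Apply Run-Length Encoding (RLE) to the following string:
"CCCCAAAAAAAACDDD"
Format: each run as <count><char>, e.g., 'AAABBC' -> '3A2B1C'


Scanning runs left to right:
  i=0: run of 'C' x 4 -> '4C'
  i=4: run of 'A' x 8 -> '8A'
  i=12: run of 'C' x 1 -> '1C'
  i=13: run of 'D' x 3 -> '3D'

RLE = 4C8A1C3D


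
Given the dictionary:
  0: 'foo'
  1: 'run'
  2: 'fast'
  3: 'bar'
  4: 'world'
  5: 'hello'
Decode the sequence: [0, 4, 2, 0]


Look up each index in the dictionary:
  0 -> 'foo'
  4 -> 'world'
  2 -> 'fast'
  0 -> 'foo'

Decoded: "foo world fast foo"


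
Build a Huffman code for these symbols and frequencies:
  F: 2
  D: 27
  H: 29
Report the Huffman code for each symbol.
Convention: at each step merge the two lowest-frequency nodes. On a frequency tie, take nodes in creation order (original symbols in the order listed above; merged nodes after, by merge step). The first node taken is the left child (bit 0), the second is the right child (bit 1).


Huffman tree construction:
Step 1: Merge F(2) + D(27) = 29
Step 2: Merge H(29) + (F+D)(29) = 58
Read each symbol's code off the tree from the root (left child = 0, right child = 1).

Codes:
  F: 10 (length 2)
  D: 11 (length 2)
  H: 0 (length 1)
Average code length: 87/58 = 1.5000 bits/symbol


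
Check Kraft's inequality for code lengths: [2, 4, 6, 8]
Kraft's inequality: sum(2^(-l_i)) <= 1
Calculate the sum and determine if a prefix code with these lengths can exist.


Sum = 2^(-2) + 2^(-4) + 2^(-6) + 2^(-8)
    = 0.25 + 0.0625 + 0.015625 + 0.00390625
    = 85/256 = 0.33203125
Since 0.33203125 <= 1, Kraft's inequality IS satisfied.
A prefix code with these lengths CAN exist.

Kraft sum = 0.33203125. Satisfied.


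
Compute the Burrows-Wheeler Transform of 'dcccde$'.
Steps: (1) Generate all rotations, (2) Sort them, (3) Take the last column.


Rotations (sorted):
  0: $dcccde -> last char: e
  1: cccde$d -> last char: d
  2: ccde$dc -> last char: c
  3: cde$dcc -> last char: c
  4: dcccde$ -> last char: $
  5: de$dccc -> last char: c
  6: e$dcccd -> last char: d


BWT = edcc$cd


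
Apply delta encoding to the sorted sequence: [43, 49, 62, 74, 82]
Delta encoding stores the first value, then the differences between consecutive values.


First value: 43
Deltas:
  49 - 43 = 6
  62 - 49 = 13
  74 - 62 = 12
  82 - 74 = 8


Delta encoded: [43, 6, 13, 12, 8]


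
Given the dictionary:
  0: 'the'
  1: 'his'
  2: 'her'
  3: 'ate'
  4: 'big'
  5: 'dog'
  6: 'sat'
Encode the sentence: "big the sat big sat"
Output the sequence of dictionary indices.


Look up each word in the dictionary:
  'big' -> 4
  'the' -> 0
  'sat' -> 6
  'big' -> 4
  'sat' -> 6

Encoded: [4, 0, 6, 4, 6]


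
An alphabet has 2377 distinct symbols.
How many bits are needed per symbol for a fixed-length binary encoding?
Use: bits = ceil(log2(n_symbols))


log2(2377) = 11.2149
Bracket: 2^11 = 2048 < 2377 <= 2^12 = 4096
So ceil(log2(2377)) = 12

bits = ceil(log2(2377)) = ceil(11.2149) = 12 bits


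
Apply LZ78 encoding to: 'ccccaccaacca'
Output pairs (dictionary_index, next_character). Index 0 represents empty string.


LZ78 encoding steps:
Dictionary: {0: ''}
Step 1: w='' (idx 0), next='c' -> output (0, 'c'), add 'c' as idx 1
Step 2: w='c' (idx 1), next='c' -> output (1, 'c'), add 'cc' as idx 2
Step 3: w='c' (idx 1), next='a' -> output (1, 'a'), add 'ca' as idx 3
Step 4: w='cc' (idx 2), next='a' -> output (2, 'a'), add 'cca' as idx 4
Step 5: w='' (idx 0), next='a' -> output (0, 'a'), add 'a' as idx 5
Step 6: w='cca' (idx 4), end of input -> output (4, '')


Encoded: [(0, 'c'), (1, 'c'), (1, 'a'), (2, 'a'), (0, 'a'), (4, '')]


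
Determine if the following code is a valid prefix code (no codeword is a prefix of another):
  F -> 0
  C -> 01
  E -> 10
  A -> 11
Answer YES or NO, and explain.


Checking each pair (does one codeword prefix another?):
  F='0' vs C='01': prefix -- VIOLATION

NO -- this is NOT a valid prefix code. F (0) is a prefix of C (01).


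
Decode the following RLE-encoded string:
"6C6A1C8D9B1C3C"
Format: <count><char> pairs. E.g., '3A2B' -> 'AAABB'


Expanding each <count><char> pair:
  6C -> 'CCCCCC'
  6A -> 'AAAAAA'
  1C -> 'C'
  8D -> 'DDDDDDDD'
  9B -> 'BBBBBBBBB'
  1C -> 'C'
  3C -> 'CCC'

Decoded = CCCCCCAAAAAACDDDDDDDDBBBBBBBBBCCCC


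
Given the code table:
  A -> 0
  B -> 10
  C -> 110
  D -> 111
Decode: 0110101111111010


Decoding:
0 -> A
110 -> C
10 -> B
111 -> D
111 -> D
10 -> B
10 -> B


Result: ACBDDBB


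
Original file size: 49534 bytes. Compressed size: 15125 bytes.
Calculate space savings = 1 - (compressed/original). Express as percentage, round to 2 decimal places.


ratio = compressed/original = 15125/49534 = 0.305346
savings = 1 - ratio = 1 - 0.305346 = 0.694654
as a percentage: 0.694654 * 100 = 69.47%

Space savings = 1 - 15125/49534 = 69.47%


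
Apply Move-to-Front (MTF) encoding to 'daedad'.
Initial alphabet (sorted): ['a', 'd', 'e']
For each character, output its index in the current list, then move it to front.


MTF encoding:
'd': index 1 in ['a', 'd', 'e'] -> ['d', 'a', 'e']
'a': index 1 in ['d', 'a', 'e'] -> ['a', 'd', 'e']
'e': index 2 in ['a', 'd', 'e'] -> ['e', 'a', 'd']
'd': index 2 in ['e', 'a', 'd'] -> ['d', 'e', 'a']
'a': index 2 in ['d', 'e', 'a'] -> ['a', 'd', 'e']
'd': index 1 in ['a', 'd', 'e'] -> ['d', 'a', 'e']


Output: [1, 1, 2, 2, 2, 1]


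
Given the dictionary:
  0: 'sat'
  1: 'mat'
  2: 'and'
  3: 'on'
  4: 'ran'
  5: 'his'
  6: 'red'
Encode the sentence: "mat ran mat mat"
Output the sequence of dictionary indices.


Look up each word in the dictionary:
  'mat' -> 1
  'ran' -> 4
  'mat' -> 1
  'mat' -> 1

Encoded: [1, 4, 1, 1]


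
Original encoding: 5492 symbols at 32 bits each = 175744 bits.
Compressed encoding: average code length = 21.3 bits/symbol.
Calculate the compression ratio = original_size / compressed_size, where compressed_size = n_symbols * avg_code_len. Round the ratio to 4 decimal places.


original_size = n_symbols * orig_bits = 5492 * 32 = 175744 bits
compressed_size = n_symbols * avg_code_len = 5492 * 21.3 = 116979.6 bits
ratio = original_size / compressed_size = 175744 / 116979.6 = 1.5023

Compression ratio = 1.5023


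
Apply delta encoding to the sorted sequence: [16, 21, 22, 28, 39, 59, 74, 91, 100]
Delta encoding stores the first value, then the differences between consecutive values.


First value: 16
Deltas:
  21 - 16 = 5
  22 - 21 = 1
  28 - 22 = 6
  39 - 28 = 11
  59 - 39 = 20
  74 - 59 = 15
  91 - 74 = 17
  100 - 91 = 9


Delta encoded: [16, 5, 1, 6, 11, 20, 15, 17, 9]


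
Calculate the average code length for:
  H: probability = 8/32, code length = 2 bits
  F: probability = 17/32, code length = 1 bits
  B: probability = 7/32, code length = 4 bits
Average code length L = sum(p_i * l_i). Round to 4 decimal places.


Weighted contributions p_i * l_i:
  H: (8/32) * 2 = 16/32
  F: (17/32) * 1 = 17/32
  B: (7/32) * 4 = 28/32
Sum = (16 + 17 + 28)/32 = 61/32

L = 61/32 = 1.9063 bits/symbol


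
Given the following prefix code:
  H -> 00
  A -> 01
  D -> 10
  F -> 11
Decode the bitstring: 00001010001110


Decoding step by step:
Bits 00 -> H
Bits 00 -> H
Bits 10 -> D
Bits 10 -> D
Bits 00 -> H
Bits 11 -> F
Bits 10 -> D


Decoded message: HHDDHFD


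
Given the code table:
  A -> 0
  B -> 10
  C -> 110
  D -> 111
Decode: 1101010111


Decoding:
110 -> C
10 -> B
10 -> B
111 -> D


Result: CBBD


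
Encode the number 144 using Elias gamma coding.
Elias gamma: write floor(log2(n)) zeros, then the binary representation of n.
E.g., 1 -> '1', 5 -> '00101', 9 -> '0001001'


num_bits = floor(log2(144)) + 1 = 8
leading_zeros = num_bits - 1 = 7
binary(144) = 10010000

Elias gamma(144) = '0000000' + '10010000' = 000000010010000 (15 bits)


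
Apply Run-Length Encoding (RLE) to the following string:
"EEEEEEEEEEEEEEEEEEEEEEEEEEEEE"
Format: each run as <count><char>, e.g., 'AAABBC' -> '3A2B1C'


Scanning runs left to right:
  i=0: run of 'E' x 29 -> '29E'

RLE = 29E


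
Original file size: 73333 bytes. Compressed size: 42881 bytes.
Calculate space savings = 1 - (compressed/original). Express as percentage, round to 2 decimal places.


ratio = compressed/original = 42881/73333 = 0.584744
savings = 1 - ratio = 1 - 0.584744 = 0.415256
as a percentage: 0.415256 * 100 = 41.53%

Space savings = 1 - 42881/73333 = 41.53%


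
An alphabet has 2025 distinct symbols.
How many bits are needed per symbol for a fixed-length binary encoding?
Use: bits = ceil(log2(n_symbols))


log2(2025) = 10.9837
Bracket: 2^10 = 1024 < 2025 <= 2^11 = 2048
So ceil(log2(2025)) = 11

bits = ceil(log2(2025)) = ceil(10.9837) = 11 bits


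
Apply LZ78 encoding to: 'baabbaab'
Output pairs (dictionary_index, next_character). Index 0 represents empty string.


LZ78 encoding steps:
Dictionary: {0: ''}
Step 1: w='' (idx 0), next='b' -> output (0, 'b'), add 'b' as idx 1
Step 2: w='' (idx 0), next='a' -> output (0, 'a'), add 'a' as idx 2
Step 3: w='a' (idx 2), next='b' -> output (2, 'b'), add 'ab' as idx 3
Step 4: w='b' (idx 1), next='a' -> output (1, 'a'), add 'ba' as idx 4
Step 5: w='ab' (idx 3), end of input -> output (3, '')


Encoded: [(0, 'b'), (0, 'a'), (2, 'b'), (1, 'a'), (3, '')]


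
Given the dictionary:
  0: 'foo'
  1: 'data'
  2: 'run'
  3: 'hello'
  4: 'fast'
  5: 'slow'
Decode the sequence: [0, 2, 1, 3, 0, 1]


Look up each index in the dictionary:
  0 -> 'foo'
  2 -> 'run'
  1 -> 'data'
  3 -> 'hello'
  0 -> 'foo'
  1 -> 'data'

Decoded: "foo run data hello foo data"


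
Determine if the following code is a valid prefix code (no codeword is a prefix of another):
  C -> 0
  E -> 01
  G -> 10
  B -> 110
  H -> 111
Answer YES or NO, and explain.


Checking each pair (does one codeword prefix another?):
  C='0' vs E='01': prefix -- VIOLATION

NO -- this is NOT a valid prefix code. C (0) is a prefix of E (01).


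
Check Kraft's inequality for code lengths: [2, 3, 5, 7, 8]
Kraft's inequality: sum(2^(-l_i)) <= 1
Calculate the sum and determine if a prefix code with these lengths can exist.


Sum = 2^(-2) + 2^(-3) + 2^(-5) + 2^(-7) + 2^(-8)
    = 0.25 + 0.125 + 0.03125 + 0.0078125 + 0.00390625
    = 107/256 = 0.41796875
Since 0.41796875 <= 1, Kraft's inequality IS satisfied.
A prefix code with these lengths CAN exist.

Kraft sum = 0.41796875. Satisfied.


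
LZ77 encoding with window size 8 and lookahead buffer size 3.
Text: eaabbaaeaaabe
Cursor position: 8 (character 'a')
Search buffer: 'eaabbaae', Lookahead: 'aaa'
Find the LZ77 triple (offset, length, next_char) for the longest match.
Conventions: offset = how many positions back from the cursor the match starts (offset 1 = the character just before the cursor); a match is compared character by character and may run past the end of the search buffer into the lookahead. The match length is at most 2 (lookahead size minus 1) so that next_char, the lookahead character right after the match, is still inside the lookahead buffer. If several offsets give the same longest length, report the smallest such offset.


Try each offset into the search buffer:
  offset=1 (pos 7, char 'e'): match length 0
  offset=2 (pos 6, char 'a'): match length 1
  offset=3 (pos 5, char 'a'): match length 2
  offset=4 (pos 4, char 'b'): match length 0
  offset=5 (pos 3, char 'b'): match length 0
  offset=6 (pos 2, char 'a'): match length 1
  offset=7 (pos 1, char 'a'): match length 2
  offset=8 (pos 0, char 'e'): match length 0
Longest match has length 2, found at offsets 3, 7; take the smallest, offset 3.
next_char = character at position 8 + 2 = 10 -> 'a'

Best match: offset=3, length=2 (matching 'aa' starting at position 5)
LZ77 triple: (3, 2, 'a')


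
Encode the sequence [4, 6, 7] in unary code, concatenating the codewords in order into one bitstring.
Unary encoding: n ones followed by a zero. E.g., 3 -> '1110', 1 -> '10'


Encode each number as n ones followed by a terminating 0:
  4 -> 11110 (5 bits)
  6 -> 1111110 (7 bits)
  7 -> 11111110 (8 bits)
Total length = 5 + 7 + 8 = 20 bits.

Unary([4, 6, 7]) = 11110111111011111110 (20 bits)


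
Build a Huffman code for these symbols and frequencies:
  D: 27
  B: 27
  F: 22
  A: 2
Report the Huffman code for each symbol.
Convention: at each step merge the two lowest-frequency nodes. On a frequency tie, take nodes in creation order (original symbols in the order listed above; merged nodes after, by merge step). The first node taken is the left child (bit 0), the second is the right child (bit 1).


Huffman tree construction:
Step 1: Merge A(2) + F(22) = 24
Step 2: Merge (A+F)(24) + D(27) = 51
Step 3: Merge B(27) + ((A+F)+D)(51) = 78
Read each symbol's code off the tree from the root (left child = 0, right child = 1).

Codes:
  D: 11 (length 2)
  B: 0 (length 1)
  F: 101 (length 3)
  A: 100 (length 3)
Average code length: 153/78 = 1.9615 bits/symbol


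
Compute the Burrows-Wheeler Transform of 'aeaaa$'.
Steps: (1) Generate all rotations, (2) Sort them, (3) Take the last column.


Rotations (sorted):
  0: $aeaaa -> last char: a
  1: a$aeaa -> last char: a
  2: aa$aea -> last char: a
  3: aaa$ae -> last char: e
  4: aeaaa$ -> last char: $
  5: eaaa$a -> last char: a


BWT = aaae$a


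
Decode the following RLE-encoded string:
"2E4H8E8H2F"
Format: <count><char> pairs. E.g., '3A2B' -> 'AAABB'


Expanding each <count><char> pair:
  2E -> 'EE'
  4H -> 'HHHH'
  8E -> 'EEEEEEEE'
  8H -> 'HHHHHHHH'
  2F -> 'FF'

Decoded = EEHHHHEEEEEEEEHHHHHHHHFF


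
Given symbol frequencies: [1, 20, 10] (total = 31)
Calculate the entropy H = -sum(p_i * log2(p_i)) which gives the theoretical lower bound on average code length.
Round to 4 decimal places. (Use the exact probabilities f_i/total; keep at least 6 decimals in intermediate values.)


Per-symbol terms -p_i * log2(p_i) with p_i = f_i/31:
  p = 1/31 = 0.032258: log2(p) = -4.954196, -p*log2(p) = 0.159813
  p = 20/31 = 0.645161: log2(p) = -0.632268, -p*log2(p) = 0.407915
  p = 10/31 = 0.322581: log2(p) = -1.632268, -p*log2(p) = 0.526538
H = 0.159813 + 0.407915 + 0.526538 = 1.094266

H = 1.0943 bits/symbol


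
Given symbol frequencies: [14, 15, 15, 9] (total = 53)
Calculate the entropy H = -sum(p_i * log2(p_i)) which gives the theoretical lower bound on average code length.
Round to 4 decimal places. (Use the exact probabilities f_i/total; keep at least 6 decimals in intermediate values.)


Per-symbol terms -p_i * log2(p_i) with p_i = f_i/53:
  p = 14/53 = 0.264151: log2(p) = -1.920566, -p*log2(p) = 0.507319
  p = 15/53 = 0.283019: log2(p) = -1.821030, -p*log2(p) = 0.515386
  p = 15/53 = 0.283019: log2(p) = -1.821030, -p*log2(p) = 0.515386
  p = 9/53 = 0.169811: log2(p) = -2.557995, -p*log2(p) = 0.434377
H = 0.507319 + 0.515386 + 0.515386 + 0.434377 = 1.972468

H = 1.9725 bits/symbol


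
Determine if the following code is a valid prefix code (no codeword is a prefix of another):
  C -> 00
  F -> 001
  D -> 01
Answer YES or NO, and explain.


Checking each pair (does one codeword prefix another?):
  C='00' vs F='001': prefix -- VIOLATION

NO -- this is NOT a valid prefix code. C (00) is a prefix of F (001).
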